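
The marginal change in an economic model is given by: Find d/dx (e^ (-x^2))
Chain rule: d/dx[e^u] = e^u · u' where u = -x^2
u' = -2x

Answer: -2x·e^(-x^2)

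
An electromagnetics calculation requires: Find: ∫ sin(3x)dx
Using substitution u=3x: ∫ sin(u) du/3=-cos(u)/3 + C

Answer: (-1/3)cos(3x) + C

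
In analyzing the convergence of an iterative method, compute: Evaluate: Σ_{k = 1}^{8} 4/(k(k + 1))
Partial fractions: 4/(k(k + 1))=4/k - 4/(k + 1)
Telescoping sum: 4(1 - 1/9)=4·8/9

Answer: 32/9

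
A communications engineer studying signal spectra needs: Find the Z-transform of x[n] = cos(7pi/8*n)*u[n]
Z{cos(w0 * n) * u[n]} = z(z - cos(w0))/(z^2 - 2z * cos(w0) + 1)
With w0 = 7pi/8: X(z) = z(z - cos(7pi/8))/(z^2 - 2z * cos(7pi/8) + 1)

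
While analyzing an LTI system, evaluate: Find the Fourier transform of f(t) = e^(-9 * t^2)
The Fourier transform of a Gaussian e^(-a*t^2) is sqrt(pi/a)*e^(-omega^2/(4a)).
With a = 9: F(omega) = sqrt(pi)/3*e^(-omega^2/36)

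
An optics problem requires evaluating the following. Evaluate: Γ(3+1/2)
Γ(n+1/2)=(2n)!√π/(4^n·n!)
=720√π/(64·6)=(15/8)·√π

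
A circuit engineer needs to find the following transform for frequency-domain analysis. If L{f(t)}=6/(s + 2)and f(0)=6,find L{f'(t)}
L{f'(t)}=s·F(s) - f(0)=6s/(s+2)-6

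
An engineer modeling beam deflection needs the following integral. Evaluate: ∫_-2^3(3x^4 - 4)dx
Step 1: Find antiderivative F(x)=(3/5)x^5 - 4x
Step 2: F(3) - F(-2)=669/5 - (-56/5)=145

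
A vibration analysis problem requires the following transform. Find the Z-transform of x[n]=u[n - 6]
Using the time-shift property: Z{u[n-6]} = z^(-6) * z/(z-1)
= z^(-5)/(z-1)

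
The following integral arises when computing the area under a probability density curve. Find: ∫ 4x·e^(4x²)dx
Let u=4x², du=8x dx
∫ (1/2)e^u du=e^u/2 + C

Answer: e^(4x²)/2 + C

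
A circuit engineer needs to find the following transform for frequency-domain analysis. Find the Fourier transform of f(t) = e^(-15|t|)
Using the standard pair: F{e^(-a|t|)}=2a/(a^2+omega^2)
With a=15: F(omega)=30/(225+omega^2)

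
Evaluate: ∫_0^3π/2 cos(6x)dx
Antiderivative: sin(6x)/6
Evaluate at bounds: [sin(6·3π/2)/6] - [sin(6·0)/6]
=((0) - (0))/6=0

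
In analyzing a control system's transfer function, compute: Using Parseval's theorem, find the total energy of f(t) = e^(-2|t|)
Parseval's theorem: E = integral |f(t)|^2 dt = (1/2pi) integral |F(omega)|^2 domega
E = integral_{-inf}^{inf} e^(-4|t|) dt = 2 * integral_0^inf e^(-4t) dt = 2/(2 * 2) = 1/2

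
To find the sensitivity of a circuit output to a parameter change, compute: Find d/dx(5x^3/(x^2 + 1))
Quotient rule: (f/g)'=(f'g - fg')/g²
f=5x^3, f'=15x^2
g=x^2+1, g'=2x

Answer: (15x^2·(x^2+1)-10x^4)/(x^2+1)²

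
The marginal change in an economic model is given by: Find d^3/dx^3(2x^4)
Apply power rule 3 times:
d^1: 8x^3
d^2: 24x^2
d^3: 48x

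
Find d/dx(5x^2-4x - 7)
Power rule: d/dx(ax^n)=n·a·x^(n-1)
Term by term: 10·x - 4

Answer: 10x - 4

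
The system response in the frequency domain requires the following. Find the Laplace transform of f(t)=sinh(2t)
L{sinh(at)}=a/(s²-a²)
L{sinh(2t)}=2/(s²-4)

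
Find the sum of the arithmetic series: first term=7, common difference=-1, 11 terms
Last term: a_n = 7 + (11 - 1)·-1 = -3
Sum = n(a_1 + a_n)/2 = 11(7 + (-3))/2 = 22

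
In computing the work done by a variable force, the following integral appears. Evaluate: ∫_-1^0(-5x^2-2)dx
Step 1: Find antiderivative F(x)=(-5/3)x^3-2x
Step 2: F(0) - F(-1)=0 - (11/3)=-11/3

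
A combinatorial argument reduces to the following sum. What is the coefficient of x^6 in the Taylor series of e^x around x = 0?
Taylor series of e^x = Σ x^n/n!
Coefficient of x^6 = 1/6! = 1/720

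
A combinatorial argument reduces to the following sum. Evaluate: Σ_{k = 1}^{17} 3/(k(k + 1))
Partial fractions: 3/(k(k + 1))=3/k - 3/(k + 1)
Telescoping sum: 3(1 - 1/18)=3·17/18

Answer: 17/6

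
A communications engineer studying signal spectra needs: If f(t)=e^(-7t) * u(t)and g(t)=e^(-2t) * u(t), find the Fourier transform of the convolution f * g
By the convolution theorem: F{f * g}=F(omega) * G(omega)
F(omega)=1/(7+j * omega), G(omega)=1/(2+j * omega)
F{f * g}=1/((7+j * omega)(2+j * omega))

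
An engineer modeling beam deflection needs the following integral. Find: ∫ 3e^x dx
Since d/dx[e^x] = +e^x, we get 3e^x+C

Answer: 3e^x+C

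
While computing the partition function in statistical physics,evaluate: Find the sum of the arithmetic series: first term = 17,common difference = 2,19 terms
Last term: a_n = 17+(19-1)·2 = 53
Sum = n(a_1+a_n)/2 = 19(17+53)/2 = 665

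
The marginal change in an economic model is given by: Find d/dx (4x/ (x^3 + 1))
Quotient rule: (f/g)'=(f'g - fg')/g²
f=4x, f'=4
g=x^3 + 1, g'=3x^2

Answer: (4·(x^3 + 1) - 12x^3)/(x^3 + 1)²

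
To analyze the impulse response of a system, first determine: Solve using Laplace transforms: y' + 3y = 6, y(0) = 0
Take L of both sides: sY(s) - 0 + 3Y(s) = 6/s
Y(s)(s + 3) = 6/s + 0
Y(s) = 6/(s(s + 3)) + 0/(s + 3)
Partial fractions: 6/(s(s + 3)) = 2/s - 2/(s + 3)
So Y(s) = 2/s - 2/(s + 3)
Inverse transform (L^(-1){1/s} = 1, L^(-1){1/(s + 3)} = e^(-3t)):

Answer: y(t) = 2 - 2·e^(-3t)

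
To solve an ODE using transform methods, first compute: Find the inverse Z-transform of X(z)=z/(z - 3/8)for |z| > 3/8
Standard pair: z/(z-a) <-> a^n*u[n] for causal signals
With a = 3/8: x[n] = (3/8)^n*u[n]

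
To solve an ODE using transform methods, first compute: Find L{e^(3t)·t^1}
First shifting: L{e^(at)f(t)}=F(s-a)
L{t^1}=1/s^2
Shift s → s-3: 1/(s-3)^2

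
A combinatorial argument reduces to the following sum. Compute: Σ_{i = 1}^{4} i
Using formula: Σ i^1=n(n+1)/2=4·5/2=10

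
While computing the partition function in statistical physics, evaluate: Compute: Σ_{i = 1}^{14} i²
Using formula: Σ i^2=n(n+1)(2n+1)/6=14·15·29/6=1015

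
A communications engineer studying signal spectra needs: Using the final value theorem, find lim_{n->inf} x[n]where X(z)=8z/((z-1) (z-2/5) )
Final value theorem: lim x[n] = lim_{z->1} (z-1)*X(z)
(z-1)*X(z) = 8z/(z-2/5)
As z->1: 8/(1-2/5) = 8/(3/5) = 40/3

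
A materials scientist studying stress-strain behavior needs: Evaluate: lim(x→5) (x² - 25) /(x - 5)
Factor: (x² - 25)=(x-5)(x + 5)
Cancel (x-5): lim(x→5) (x + 5)=10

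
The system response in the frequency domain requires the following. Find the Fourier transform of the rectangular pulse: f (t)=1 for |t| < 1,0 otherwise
F(omega)=integral from -1 to 1 of e^(-j*omega*t) dt
=2*sin(1*omega)/omega=2*sinc(1*omega/pi)

Answer: 2*sin(1*omega)/omega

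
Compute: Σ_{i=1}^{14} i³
Using formula: Σ i^3 = [n(n + 1)/2]² = [14·15/2]² = 11025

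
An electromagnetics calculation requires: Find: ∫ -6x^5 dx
Using power rule: ∫ -6x^5 dx=-6/6 x^6 + C=-x^6 + C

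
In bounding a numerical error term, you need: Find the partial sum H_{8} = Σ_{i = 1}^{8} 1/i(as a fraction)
H_8=1 + 1/2 + 1/3 + ... + 1/8
=761/280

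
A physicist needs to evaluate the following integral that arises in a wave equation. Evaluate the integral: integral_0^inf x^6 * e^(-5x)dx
This is a Gamma integral. Substitute u = 5x (du = 5 dx):
integral_0^inf x^6 * e^(-5x) dx = (1/5^7) integral_0^inf u^6 * e^(-u) du
= Gamma(7)/5^7 = 6!/5^7 = 720/78125

Answer: 144/15625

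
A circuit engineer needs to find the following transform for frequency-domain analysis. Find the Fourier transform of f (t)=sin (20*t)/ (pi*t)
sin(W*t)/(pi*t)=(W/pi)*sinc(W*t/pi) is the impulse response of the ideal low-pass filter with cutoff W (here W=20).
Its Fourier transform is a rectangular function:
F(omega)=1 for |omega| < 20, 0 otherwise

Answer: rect(omega/40) [i.e., 1 for |omega| < 20, 0 otherwise]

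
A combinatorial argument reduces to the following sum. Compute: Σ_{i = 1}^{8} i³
Using formula: Σ i^3=[n(n+1)/2]²=[8·9/2]²=1296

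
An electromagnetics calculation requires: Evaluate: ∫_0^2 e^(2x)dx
Antiderivative: (1/2)e^(2x)
Evaluate: (1/2)(e^4-1)

Answer: (e^4-1)/2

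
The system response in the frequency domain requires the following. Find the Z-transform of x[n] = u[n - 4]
Using the time-shift property: Z{u[n-4]}=z^(-4) * z/(z-1)
=z^(-3)/(z-1)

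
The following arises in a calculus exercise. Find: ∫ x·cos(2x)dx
By parts: u=x, dv=cos(2x) dx
du=dx, v=sin(2x)/2
=x·sin(2x)/2+cos(2x)/2²+C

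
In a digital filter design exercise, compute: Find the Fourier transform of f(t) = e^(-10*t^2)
The Fourier transform of a Gaussian e^(-a*t^2) is sqrt(pi/a)*e^(-omega^2/(4a)).
With a=10: F(omega)=sqrt(pi/10)*e^(-omega^2/40)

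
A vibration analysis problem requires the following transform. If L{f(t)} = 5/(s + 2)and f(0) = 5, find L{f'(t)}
L{f'(t)}=s·F(s) - f(0)=5s/(s + 2) - 5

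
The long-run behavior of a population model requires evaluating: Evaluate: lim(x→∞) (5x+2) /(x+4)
Divide numerator and denominator by x:
lim (5 + 2/x)/(1 + 4/x) = 5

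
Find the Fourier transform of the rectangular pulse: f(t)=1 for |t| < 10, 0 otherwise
F(omega)=integral from -10 to 10 of e^(-j*omega*t) dt
=2*sin(10*omega)/omega=20*sinc(10*omega/pi)

Answer: 2*sin(10*omega)/omega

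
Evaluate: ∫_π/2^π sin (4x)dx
Antiderivative: -cos(4x)/4
Evaluate at bounds: [-cos(4·π)/4] - [-cos(4·π/2)/4]
= (-(1)+(1))/4 = 0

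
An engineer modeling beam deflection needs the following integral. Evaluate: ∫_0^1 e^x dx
Antiderivative: e^x
Evaluate: (e^1-1)

Answer: e^1-1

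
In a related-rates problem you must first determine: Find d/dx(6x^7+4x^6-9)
Power rule: d/dx(ax^n)=n·a·x^(n-1)
Term by term: 42·x^6 + 24·x^5

Answer: 42x^6 + 24x^5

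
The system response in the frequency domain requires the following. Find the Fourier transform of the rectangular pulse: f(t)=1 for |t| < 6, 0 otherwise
F(omega)=integral from -6 to 6 of e^(-j*omega*t) dt
=2*sin(6*omega)/omega=12*sinc(6*omega/pi)

Answer: 2*sin(6*omega)/omega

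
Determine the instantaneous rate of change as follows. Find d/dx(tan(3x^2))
Chain rule: d/dx[tan(u)] = sec²(u)·u' where u = 3x^2
u' = 6x

Answer: 6x·sec²(3x^2)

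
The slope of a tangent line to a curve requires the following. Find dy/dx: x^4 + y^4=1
Differentiate: 4x^3+4y^3·(dy/dx)=0
dy/dx=-4x^3/(4y^3)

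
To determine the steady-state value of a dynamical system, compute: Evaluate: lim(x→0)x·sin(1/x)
Squeeze theorem: -|x| ≤ x·sin(1/x) ≤ |x|
Since x → 0 as x → 0, by squeeze theorem the limit is 0

Answer: 0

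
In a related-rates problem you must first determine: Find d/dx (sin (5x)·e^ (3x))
Product rule: (fg)' = f'g + fg'
f = sin(5x), f' = 5·cos(5x)
g = e^(3x), g' = 3·e^(3x)

Answer: 5·cos(5x)·e^(3x) + 3·sin(5x)·e^(3x)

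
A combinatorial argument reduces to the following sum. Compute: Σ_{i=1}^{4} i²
Using formula: Σ i^2 = n(n + 1)(2n + 1)/6 = 4·5·9/6 = 30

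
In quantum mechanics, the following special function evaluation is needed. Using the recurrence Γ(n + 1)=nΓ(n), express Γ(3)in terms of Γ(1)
Γ(3) = 2Γ(2) = 2·1Γ(1) = ... = 2!·Γ(1) = 2·Γ(1)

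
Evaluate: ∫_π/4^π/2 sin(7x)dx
Antiderivative: -cos(7x)/7
Evaluate at bounds: [-cos(7·π/2)/7] - [-cos(7·π/4)/7]
=(-(0) + (√2/2))/7=√2/14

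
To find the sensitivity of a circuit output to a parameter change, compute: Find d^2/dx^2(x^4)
Apply power rule 2 times:
d^1: 4x^3
d^2: 12x^2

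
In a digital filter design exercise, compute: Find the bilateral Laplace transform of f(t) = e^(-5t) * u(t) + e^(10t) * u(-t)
For e^(-5t) * u(t): L=1/(s + 5), Re(s) > -5
For e^(10t) * u(-t): L=-1/(s-10), Re(s) < 10
Combined: F(s)=1/(s + 5) - 1/(s-10), -5 < Re(s) < 10

Answer: 1/(s + 5) - 1/(s-10), ROC: -5 < Re(s) < 10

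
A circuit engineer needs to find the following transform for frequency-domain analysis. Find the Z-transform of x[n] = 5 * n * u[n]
Z{n * u[n]}=z/(z-1)^2
By linearity: Z{5 * n * u[n]}=5z/(z-1)^2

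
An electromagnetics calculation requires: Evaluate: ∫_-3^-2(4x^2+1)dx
Step 1: Find antiderivative F(x) = (4/3)x^3+x
Step 2: F(-2) - F(-3) = -38/3 - (-39) = 79/3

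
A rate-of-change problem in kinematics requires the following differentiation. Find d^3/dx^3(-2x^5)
Apply power rule 3 times:
d^1: -10x^4
d^2: -40x^3
d^3: -120x^2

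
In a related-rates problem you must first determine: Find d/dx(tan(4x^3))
Chain rule: d/dx[tan(u)] = sec²(u)·u' where u = 4x^3
u' = 12x^2

Answer: 12x^2·sec²(4x^3)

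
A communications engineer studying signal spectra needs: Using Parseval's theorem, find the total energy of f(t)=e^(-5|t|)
Parseval's theorem: E = integral |f(t)|^2 dt = (1/2pi) integral |F(omega)|^2 domega
E = integral_{-inf}^{inf} e^(-10|t|) dt = 2 * integral_0^inf e^(-10t) dt = 2/(2 * 5) = 1/5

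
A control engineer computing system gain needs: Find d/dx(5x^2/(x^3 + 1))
Quotient rule: (f/g)'=(f'g - fg')/g²
f=5x^2, f'=10x
g=x^3 + 1, g'=3x^2

Answer: (10x·(x^3 + 1) - 15x^4)/(x^3 + 1)²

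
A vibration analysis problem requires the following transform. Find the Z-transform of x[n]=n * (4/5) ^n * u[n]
Using the property Z{n * a^n * u[n]} = az/(z-a)^2
With a = 4/5: X(z) = (4/5)z/(z - 4/5)^2, |z| > 4/5

Answer: (4/5)z/(z - 4/5)^2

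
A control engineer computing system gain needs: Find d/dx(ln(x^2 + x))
Chain rule: d/dx[ln(u)]=u'/u where u=x^2+x
u'=2x+1

Answer: (2x+1)/(x^2+x)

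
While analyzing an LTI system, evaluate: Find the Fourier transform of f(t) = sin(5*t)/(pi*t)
sin(W*t)/(pi*t) = (W/pi)*sinc(W*t/pi) is the impulse response of the ideal low-pass filter with cutoff W (here W = 5).
Its Fourier transform is a rectangular function:
F(omega) = 1 for |omega| < 5, 0 otherwise

Answer: rect(omega/10) [i.e., 1 for |omega| < 5, 0 otherwise]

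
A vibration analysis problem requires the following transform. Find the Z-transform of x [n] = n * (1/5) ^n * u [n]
Using the property Z{n*a^n*u[n]}=az/(z-a)^2
With a=1/5: X(z)=(1/5)z/(z - 1/5)^2, |z| > 1/5

Answer: (1/5)z/(z - 1/5)^2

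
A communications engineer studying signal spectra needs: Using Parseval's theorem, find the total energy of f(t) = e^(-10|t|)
Parseval's theorem: E = integral |f(t)|^2 dt = (1/2pi) integral |F(omega)|^2 domega
E = integral_{-inf}^{inf} e^(-20|t|) dt = 2 * integral_0^inf e^(-20t) dt = 2/(2 * 10) = 1/10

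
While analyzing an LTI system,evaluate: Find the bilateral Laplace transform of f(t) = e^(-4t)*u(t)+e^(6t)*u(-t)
For e^(-4t)*u(t): L=1/(s + 4), Re(s) > -4
For e^(6t)*u(-t): L=-1/(s-6), Re(s) < 6
Combined: F(s)=1/(s + 4) - 1/(s-6), -4 < Re(s) < 6

Answer: 1/(s + 4) - 1/(s-6), ROC: -4 < Re(s) < 6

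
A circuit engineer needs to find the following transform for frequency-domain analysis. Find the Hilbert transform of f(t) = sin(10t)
The Hilbert transform shifts each frequency component by -pi/2.
H{sin(wt)}=-cos(wt)
With w=10: H{sin(10t)}=-cos(10t)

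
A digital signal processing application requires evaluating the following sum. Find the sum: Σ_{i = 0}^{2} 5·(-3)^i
Geometric series: S=a(1 - r^n)/(1 - r)
a=5, r=-3, n=3
S=5(1+27)/4=35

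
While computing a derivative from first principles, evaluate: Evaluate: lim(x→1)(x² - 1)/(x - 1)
Factor: (x² - 1)=(x-1)(x+1)
Cancel (x-1): lim(x→1) (x+1)=2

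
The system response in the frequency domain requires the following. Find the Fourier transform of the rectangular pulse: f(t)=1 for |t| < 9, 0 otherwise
F(omega) = integral from -9 to 9 of e^(-j*omega*t) dt
= 2*sin(9*omega)/omega = 18*sinc(9*omega/pi)

Answer: 2*sin(9*omega)/omega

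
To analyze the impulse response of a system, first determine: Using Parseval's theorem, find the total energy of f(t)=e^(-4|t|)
Parseval's theorem: E = integral |f(t)|^2 dt = (1/2pi) integral |F(omega)|^2 domega
E = integral_{-inf}^{inf} e^(-8|t|) dt = 2 * integral_0^inf e^(-8t) dt = 2/(2 * 4) = 1/4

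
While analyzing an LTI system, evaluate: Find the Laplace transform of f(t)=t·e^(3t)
L{t·e^(at)}=1/(s-a)²
L{t·e^(3t)}=1/(s-3)²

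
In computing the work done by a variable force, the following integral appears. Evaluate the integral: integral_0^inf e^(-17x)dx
integral_0^inf e^(-17x) dx = [-1/17*e^(-17x)]_0^inf
= 0 - (-1/17) = 1/17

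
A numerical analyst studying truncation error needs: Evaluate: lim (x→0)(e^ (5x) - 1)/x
L'Hôpital (0/0): lim 5e^(5x)/1=5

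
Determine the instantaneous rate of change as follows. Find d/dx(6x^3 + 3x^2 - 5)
Power rule: d/dx(ax^n)=n·a·x^(n-1)
Term by term: 18·x^2+6·x

Answer: 18x^2+6x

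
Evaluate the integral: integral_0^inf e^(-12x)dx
integral_0^inf e^(-12x) dx=[-1/12 * e^(-12x)]_0^inf
=0 - (-1/12)=1/12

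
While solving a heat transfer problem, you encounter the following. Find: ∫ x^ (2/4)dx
Power rule: ∫ x^(1/2) dx = x^(3/2)/(3/2) + C

Answer: (2/3)·x^(3/2) + C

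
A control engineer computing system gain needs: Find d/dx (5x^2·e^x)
Product rule: (fg)'=f'g+fg'
f=5x^2, f'=10x
g=e^x, g'=e^x

Answer: 10x·e^x+5x^2·e^x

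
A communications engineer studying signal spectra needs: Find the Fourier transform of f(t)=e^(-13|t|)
Using the standard pair: F{e^(-a|t|)}=2a/(a^2 + omega^2)
With a=13: F(omega)=26/(169 + omega^2)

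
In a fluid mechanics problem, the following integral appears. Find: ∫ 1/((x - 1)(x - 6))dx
Partial fractions: 1/((x-1)(x-6))=A/(x-1) + B/(x-6)
A=-1/5, B=1/5
∫ [-1/5· 1/(x-1) + 1/5· 1/(x-6)] dx
=(1/5)[ln|x-6| - ln|x-1|] + C

Answer: (1/5)·ln|(x-6)/(x-1)| + C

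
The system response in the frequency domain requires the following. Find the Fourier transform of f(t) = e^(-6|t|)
Using the standard pair: F{e^(-a|t|)}=2a/(a^2 + omega^2)
With a=6: F(omega)=12/(36 + omega^2)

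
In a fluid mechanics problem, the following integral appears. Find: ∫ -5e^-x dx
Since d/dx[e^-x]=- e^-x, we get 5e^-x+C

Answer: 5e^-x+C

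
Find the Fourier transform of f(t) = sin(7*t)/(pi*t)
sin(W*t)/(pi*t) = (W/pi)*sinc(W*t/pi) is the impulse response of the ideal low-pass filter with cutoff W (here W = 7).
Its Fourier transform is a rectangular function:
F(omega) = 1 for |omega| < 7, 0 otherwise

Answer: rect(omega/14) [i.e., 1 for |omega| < 7, 0 otherwise]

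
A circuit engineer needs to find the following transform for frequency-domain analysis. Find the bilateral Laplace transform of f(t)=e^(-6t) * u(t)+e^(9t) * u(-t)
For e^(-6t)*u(t): L = 1/(s + 6), Re(s) > -6
For e^(9t)*u(-t): L = -1/(s-9), Re(s) < 9
Combined: F(s) = 1/(s + 6) - 1/(s-9), -6 < Re(s) < 9

Answer: 1/(s + 6) - 1/(s-9), ROC: -6 < Re(s) < 9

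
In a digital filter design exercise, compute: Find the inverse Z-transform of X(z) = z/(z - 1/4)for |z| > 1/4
Standard pair: z/(z-a) <-> a^n * u[n] for causal signals
With a=1/4: x[n]=(1/4)^n * u[n]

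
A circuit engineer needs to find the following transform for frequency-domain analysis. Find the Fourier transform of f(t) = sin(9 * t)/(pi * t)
sin(W*t)/(pi*t) = (W/pi)*sinc(W*t/pi) is the impulse response of the ideal low-pass filter with cutoff W (here W = 9).
Its Fourier transform is a rectangular function:
F(omega) = 1 for |omega| < 9, 0 otherwise

Answer: rect(omega/18) [i.e., 1 for |omega| < 9, 0 otherwise]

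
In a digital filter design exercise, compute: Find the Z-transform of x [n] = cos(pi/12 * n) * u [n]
Z{cos(w0 * n) * u[n]}=z(z - cos(w0))/(z^2-2z * cos(w0)+1)
With w0=pi/12: X(z)=z(z - cos(pi/12))/(z^2-2z * cos(pi/12)+1)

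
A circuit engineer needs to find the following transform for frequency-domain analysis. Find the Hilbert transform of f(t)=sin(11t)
The Hilbert transform shifts each frequency component by -pi/2.
H{sin(wt)}=-cos(wt)
With w=11: H{sin(11t)}=-cos(11t)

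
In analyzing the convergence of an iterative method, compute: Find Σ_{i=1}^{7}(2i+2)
=2·Σ i + 2·7=2·28 + 14=70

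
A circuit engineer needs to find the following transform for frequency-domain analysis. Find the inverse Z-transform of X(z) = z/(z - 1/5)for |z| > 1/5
Standard pair: z/(z-a) <-> a^n * u[n] for causal signals
With a=1/5: x[n]=(1/5)^n * u[n]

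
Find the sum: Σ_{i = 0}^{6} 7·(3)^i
Geometric series: S=a(1 - r^n)/(1 - r)
a=7, r=3, n=7
S=7(1 - 2187)/-2=7651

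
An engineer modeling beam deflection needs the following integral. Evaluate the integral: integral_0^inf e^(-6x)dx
integral_0^inf e^(-6x) dx = [-1/6 * e^(-6x)]_0^inf
= 0 - (-1/6) = 1/6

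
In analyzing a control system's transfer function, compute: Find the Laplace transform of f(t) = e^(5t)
L{e^(at)}=1/(s-a)
L{e^(5t)}=1/(s-5)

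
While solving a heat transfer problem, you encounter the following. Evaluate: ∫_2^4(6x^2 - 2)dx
Step 1: Find antiderivative F(x) = 2x^3 - 2x
Step 2: F(4) - F(2) = 120 - (12) = 108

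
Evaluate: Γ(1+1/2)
Γ(n + 1/2) = (2n)!√π/(4^n·n!)
= 2√π/(4·1) = (1/2)·√π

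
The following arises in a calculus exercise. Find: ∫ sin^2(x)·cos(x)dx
Let u=sin(x), du=cos(x) dx
∫ u^2 du=u^3/3+C

Answer: sin^3(x)/3+C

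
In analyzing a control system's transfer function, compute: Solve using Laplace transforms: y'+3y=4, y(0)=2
Take L of both sides: sY(s) - 2 + 3Y(s) = 4/s
Y(s)(s + 3) = 4/s + 2
Y(s) = 4/(s(s + 3)) + 2/(s + 3)
Partial fractions: 4/(s(s + 3)) = (4/3)/s - (4/3)/(s + 3)
So Y(s) = (4/3)/s + (2/3)/(s + 3)
Inverse transform (L^(-1){1/s} = 1, L^(-1){1/(s + 3)} = e^(-3t)):

Answer: y(t) = 4/3 + (2/3)·e^(-3t)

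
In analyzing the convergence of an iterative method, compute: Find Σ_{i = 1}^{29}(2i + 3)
=2·Σ i+3·29=2·435+87=957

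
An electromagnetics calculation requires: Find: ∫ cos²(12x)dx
Using identity cos²(u)=(1 + cos(2u))/2:
∫ (1 + cos(24x))/2 dx=x/2 + sin(24x)/48 + C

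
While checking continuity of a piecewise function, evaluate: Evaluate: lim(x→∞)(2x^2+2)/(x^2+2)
Divide numerator and denominator by x^2:
lim (2+2/x^2)/(1+2/x^2) = 2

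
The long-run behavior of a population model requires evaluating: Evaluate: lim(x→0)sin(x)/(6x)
L'Hôpital (0/0): lim cos(x)/6 = 1/6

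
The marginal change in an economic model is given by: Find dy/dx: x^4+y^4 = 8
Differentiate: 4x^3 + 4y^3·(dy/dx)=0
dy/dx=-4x^3/(4y^3)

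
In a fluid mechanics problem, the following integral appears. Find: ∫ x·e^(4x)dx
Integration by parts: u=x, dv=e^(4x) dx
du=dx, v=e^(4x)/4
=x·e^(4x)/4 - ∫ e^(4x)/4 dx
=x·e^(4x)/4 - e^(4x)/16 + C

Answer: e^(4x)(x/4 - 1/16) + C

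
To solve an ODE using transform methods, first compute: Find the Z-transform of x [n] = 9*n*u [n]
Z{n * u[n]}=z/(z-1)^2
By linearity: Z{9 * n * u[n]}=9z/(z-1)^2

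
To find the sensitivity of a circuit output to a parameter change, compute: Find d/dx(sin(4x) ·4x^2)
Product rule: (fg)'=f'g + fg'
f=sin(4x), f'=4·cos(4x)
g=4x^2, g'=8x

Answer: 16·cos(4x)·x^2 + 8·sin(4x)·x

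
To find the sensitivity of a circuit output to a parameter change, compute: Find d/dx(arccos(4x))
d/dx[arccos(u)]=-u'/√(1-u²), u=4x, u'=4

Answer: -4/√(1 - 16x²)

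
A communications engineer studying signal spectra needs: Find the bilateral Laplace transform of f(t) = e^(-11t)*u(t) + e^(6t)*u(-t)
For e^(-11t) * u(t): L = 1/(s+11), Re(s) > -11
For e^(6t) * u(-t): L = -1/(s-6), Re(s) < 6
Combined: F(s) = 1/(s+11)-1/(s-6), -11 < Re(s) < 6

Answer: 1/(s+11)-1/(s-6), ROC: -11 < Re(s) < 6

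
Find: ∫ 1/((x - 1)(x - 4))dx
Partial fractions: 1/((x-1)(x-4))=A/(x-1) + B/(x-4)
A=-1/3, B=1/3
∫ [-1/3· 1/(x-1) + 1/3· 1/(x-4)] dx
=(1/3)[ln|x-4| - ln|x-1|] + C

Answer: (1/3)·ln|(x-4)/(x-1)| + C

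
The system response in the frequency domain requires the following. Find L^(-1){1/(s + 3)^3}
L^(-1){1/(s-a)^n} = t^(n-1)·e^(at)/(n-1)!
Here a = -3, n = 3: t^2·e^(-3t)/2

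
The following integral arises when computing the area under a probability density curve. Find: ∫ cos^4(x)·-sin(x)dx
Let u=cos(x), du=-sin(x) dx
∫ u^4 du=u^5/5+C

Answer: cos^5(x)/5+C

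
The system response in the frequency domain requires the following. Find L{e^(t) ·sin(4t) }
First shifting: L{e^(at)f(t)} = F(s-a)
L{sin(4t)} = 4/(s²+16)
Shift: 4/((s-1)²+16)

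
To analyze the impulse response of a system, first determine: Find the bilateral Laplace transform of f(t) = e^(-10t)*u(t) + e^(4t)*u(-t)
For e^(-10t)*u(t): L = 1/(s+10), Re(s) > -10
For e^(4t)*u(-t): L = -1/(s-4), Re(s) < 4
Combined: F(s) = 1/(s+10)-1/(s-4), -10 < Re(s) < 4

Answer: 1/(s+10)-1/(s-4), ROC: -10 < Re(s) < 4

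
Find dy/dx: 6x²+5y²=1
Differentiate: 12x+10y·(dy/dx) = 0
dy/dx = -12x/(10y) = -(6/5)·(x/y)

Answer: dy/dx = -(6/5)·(x/y)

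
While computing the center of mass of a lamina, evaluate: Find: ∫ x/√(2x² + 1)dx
Let u = 2x² + 1, du = 4x dx
∫ (1/4)·u^(-1/2) du = √u/2 + C

Answer: √(2x² + 1)/2 + C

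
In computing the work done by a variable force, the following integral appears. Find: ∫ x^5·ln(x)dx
By parts: u = ln(x), dv = x^5 dx
du = 1/x dx, v = x^6/6
= x^6·ln(x)/6 - ∫ x^5/6 dx
= x^6·ln(x)/6 - x^6/36 + C

Answer: x^6(ln(x)/6 - 1/36) + C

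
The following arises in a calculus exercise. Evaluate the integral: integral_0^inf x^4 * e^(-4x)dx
This is a Gamma integral. Substitute u=4x (du=4 dx):
integral_0^inf x^4 * e^(-4x) dx=(1/4^5) integral_0^inf u^4 * e^(-u) du
=Gamma(5)/4^5=4!/4^5=24/1024

Answer: 3/128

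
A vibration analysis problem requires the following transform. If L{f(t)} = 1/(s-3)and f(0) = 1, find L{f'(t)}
L{f'(t)} = s·F(s) - f(0) = s/(s-3)-1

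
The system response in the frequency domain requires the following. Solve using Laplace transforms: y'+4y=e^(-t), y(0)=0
Take L: sY - 0+4Y=1/(s+1)
Y(s+4)=1/(s+1)+0
Y=1/((s+1)(s+4))+0/(s+4)
Partial fractions: 1/((s+1)(s+4))=(1/3)/(s+1) - (1/3)/(s+4)
So Y=(1/3)/(s+1) - (1/3)/(s+4)
Inverse Laplace transform (L^(-1){1/(s+1)}=e^(-t), L^(-1){1/(s+4)}=e^(-4t)):

Answer: y(t)=(1/3)·e^(-t) - (1/3)·e^(-4t)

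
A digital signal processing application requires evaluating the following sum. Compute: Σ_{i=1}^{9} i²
Using formula: Σ i^2=n(n+1)(2n+1)/6=9·10·19/6=285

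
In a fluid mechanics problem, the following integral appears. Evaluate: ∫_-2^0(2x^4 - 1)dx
Step 1: Find antiderivative F(x)=(2/5)x^5 - x
Step 2: F(0) - F(-2)=0 - (-54/5)=54/5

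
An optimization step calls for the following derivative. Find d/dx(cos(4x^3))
Chain rule: d/dx[cos(u)]=-sin(u)·u' where u=4x^3
u'=12x^2

Answer: -12x^2·sin(4x^3)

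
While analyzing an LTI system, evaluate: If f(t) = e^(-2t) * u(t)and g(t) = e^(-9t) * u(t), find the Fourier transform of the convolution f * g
By the convolution theorem: F{f * g} = F(omega) * G(omega)
F(omega) = 1/(2 + j * omega), G(omega) = 1/(9 + j * omega)
F{f * g} = 1/((2 + j * omega)(9 + j * omega))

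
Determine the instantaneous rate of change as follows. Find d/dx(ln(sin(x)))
Chain rule: d/dx[ln(u)] = u'/u where u = sin(x)
u' = cos(x)

Answer: (cos(x))/(sin(x))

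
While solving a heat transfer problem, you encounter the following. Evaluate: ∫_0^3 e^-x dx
Antiderivative: -e^-x
Evaluate: -(e^-3 - 1)

Answer: (e^-3 - 1)/(-1)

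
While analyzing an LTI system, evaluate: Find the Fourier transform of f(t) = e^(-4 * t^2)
The Fourier transform of a Gaussian e^(-a * t^2) is sqrt(pi/a) * e^(-omega^2/(4a)).
With a = 4: F(omega) = sqrt(pi)/2 * e^(-omega^2/16)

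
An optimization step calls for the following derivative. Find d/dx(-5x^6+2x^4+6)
Power rule: d/dx(ax^n)=n·a·x^(n-1)
Term by term: -30·x^5+8·x^3

Answer: -30x^5+8x^3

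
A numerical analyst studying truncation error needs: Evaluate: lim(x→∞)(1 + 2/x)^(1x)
Rewrite as [(1+2/x)^x]^1.
lim(1+2/x)^x=e^2, so limit=(e^2)^1=e^2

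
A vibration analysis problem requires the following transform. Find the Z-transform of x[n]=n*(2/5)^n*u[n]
Using the property Z{n*a^n*u[n]} = az/(z-a)^2
With a = 2/5: X(z) = (2/5)z/(z - 2/5)^2, |z| > 2/5

Answer: (2/5)z/(z - 2/5)^2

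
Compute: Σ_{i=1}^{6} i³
Using formula: Σ i^3 = [n(n+1)/2]² = [6·7/2]² = 441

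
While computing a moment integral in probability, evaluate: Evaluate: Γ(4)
Γ(n) = (n-1)! for positive integers
Γ(4) = 3! = 6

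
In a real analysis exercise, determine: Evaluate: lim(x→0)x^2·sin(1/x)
Squeeze theorem: -|x^2| ≤ x^2·sin(1/x) ≤ |x^2|
Since x^2 → 0 as x → 0, by squeeze theorem the limit is 0

Answer: 0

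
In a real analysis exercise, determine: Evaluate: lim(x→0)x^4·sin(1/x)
Squeeze theorem: -|x^4| ≤ x^4·sin(1/x) ≤ |x^4|
Since x^4 → 0 as x → 0, by squeeze theorem the limit is 0

Answer: 0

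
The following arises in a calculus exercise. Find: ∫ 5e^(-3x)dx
Since d/dx[e^(-3x)]=-3e^(-3x), we get -5/3 e^(-3x)+C

Answer: (-5/3)e^(-3x)+C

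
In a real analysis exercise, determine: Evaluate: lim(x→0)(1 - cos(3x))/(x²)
Using 1-cos(u) ≈ u²/2 for small u:
(1-cos(3x)) ≈ (3x)²/2=9x²/2
So limit=9/(2·1)=9/2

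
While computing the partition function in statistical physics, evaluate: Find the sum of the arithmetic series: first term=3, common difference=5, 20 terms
Last term: a_n=3+(20-1)·5=98
Sum=n(a_1+a_n)/2=20(3+98)/2=1010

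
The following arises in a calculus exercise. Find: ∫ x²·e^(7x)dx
Integration by parts twice:
First: u = x², dv = e^(7x) dx => x²e^(7x)/7 - (2/7)∫ xe^(7x) dx
Second (∫ xe^(7x) dx): xe^(7x)/7 - e^(7x)/49
Combining: e^(7x)(x²/7 - 2x/49 + 2/343) + C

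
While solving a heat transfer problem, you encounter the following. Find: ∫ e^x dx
Since d/dx[e^x]=+e^x, we get 1e^x+C

Answer: e^x+C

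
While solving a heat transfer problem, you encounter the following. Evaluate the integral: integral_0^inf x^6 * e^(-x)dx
This is a Gamma integral. Substitute u=1x:
integral_0^inf x^6*e^(-x) dx=(1/1^7) integral_0^inf u^6*e^(-u) du
=Gamma(7)/1^7=6!/1^7=720/1

Answer: 720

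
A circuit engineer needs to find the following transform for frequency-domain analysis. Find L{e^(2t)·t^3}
First shifting: L{e^(at)f(t)} = F(s-a)
L{t^3} = 6/s^4
Shift s → s-2: 6/(s-2)^4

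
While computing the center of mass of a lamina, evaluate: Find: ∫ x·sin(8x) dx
By parts: u = x, dv = sin(8x) dx
du = dx, v = -cos(8x)/8
= -x·cos(8x)/8+sin(8x)/8²+C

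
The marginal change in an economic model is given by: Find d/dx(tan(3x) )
Chain rule: d/dx[tan(u)] = sec²(u)·u' where u = 3x
u' = 3

Answer: 3·sec²(3x)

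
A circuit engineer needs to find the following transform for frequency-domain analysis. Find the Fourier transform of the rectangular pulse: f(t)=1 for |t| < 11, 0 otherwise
F(omega)=integral from -11 to 11 of e^(-j * omega * t) dt
=2 * sin(11 * omega)/omega=22 * sinc(11 * omega/pi)

Answer: 2 * sin(11 * omega)/omega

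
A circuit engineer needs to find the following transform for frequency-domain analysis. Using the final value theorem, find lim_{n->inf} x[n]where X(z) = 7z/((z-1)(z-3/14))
Final value theorem: lim x[n] = lim_{z->1} (z-1) * X(z)
(z-1) * X(z) = 7z/(z-3/14)
As z->1: 7/(1-3/14) = 7/(11/14) = 98/11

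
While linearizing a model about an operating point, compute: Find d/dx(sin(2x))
Chain rule: d/dx[sin(u)] = cos(u)·u' where u = 2x
u' = 2

Answer: 2·cos(2x)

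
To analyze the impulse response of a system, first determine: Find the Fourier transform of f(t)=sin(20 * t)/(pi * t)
sin(W*t)/(pi*t)=(W/pi)*sinc(W*t/pi) is the impulse response of the ideal low-pass filter with cutoff W (here W=20).
Its Fourier transform is a rectangular function:
F(omega)=1 for |omega| < 20, 0 otherwise

Answer: rect(omega/40) [i.e., 1 for |omega| < 20, 0 otherwise]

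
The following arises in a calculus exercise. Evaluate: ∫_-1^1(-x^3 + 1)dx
Step 1: Find antiderivative F(x)=(-1/4)x^4+x
Step 2: F(1) - F(-1)=3/4 - (-5/4)=2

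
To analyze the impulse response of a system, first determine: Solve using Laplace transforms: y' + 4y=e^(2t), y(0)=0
Take L: sY - 0+4Y = 1/(s-2)
Y(s+4) = 1/(s-2)+0
Y = 1/((s-2)(s+4))+0/(s+4)
Partial fractions: 1/((s-2)(s+4)) = (1/6)/(s-2) - (1/6)/(s+4)
So Y = (1/6)/(s-2) - (1/6)/(s+4)
Inverse Laplace transform (L^(-1){1/(s-2)} = e^(2t), L^(-1){1/(s+4)} = e^(-4t)):

Answer: y(t) = (1/6)·e^(2t) - (1/6)·e^(-4t)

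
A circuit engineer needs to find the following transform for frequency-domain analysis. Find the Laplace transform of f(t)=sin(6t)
L{sin(wt)} = w/(s² + w²)
L{sin(6t)} = 6/(s² + 36)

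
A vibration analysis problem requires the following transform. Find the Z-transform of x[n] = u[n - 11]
Using the time-shift property: Z{u[n-11]}=z^(-11)*z/(z-1)
=z^(-10)/(z-1)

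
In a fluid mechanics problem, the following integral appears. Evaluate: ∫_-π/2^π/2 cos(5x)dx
Antiderivative: sin(5x)/5
Evaluate at bounds: [sin(5·π/2)/5] - [sin(5·-π/2)/5]
= ((1) - (-1))/5 = 2/5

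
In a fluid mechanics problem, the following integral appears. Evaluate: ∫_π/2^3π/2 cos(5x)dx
Antiderivative: sin(5x)/5
Evaluate at bounds: [sin(5·3π/2)/5] - [sin(5·π/2)/5]
= ((-1) - (1))/5 = -2/5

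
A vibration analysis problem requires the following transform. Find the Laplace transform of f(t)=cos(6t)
L{cos(wt)}=s/(s² + w²)
L{cos(6t)}=s/(s² + 36)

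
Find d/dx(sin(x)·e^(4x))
Product rule: (fg)' = f'g+fg'
f = sin(x), f' = cos(x)
g = e^(4x), g' = 4·e^(4x)

Answer: cos(x)·e^(4x)+4·sin(x)·e^(4x)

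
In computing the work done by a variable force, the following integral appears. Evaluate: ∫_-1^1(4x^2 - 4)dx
Step 1: Find antiderivative F(x)=(4/3)x^3 - 4x
Step 2: F(1) - F(-1)=-8/3 - (8/3)=-16/3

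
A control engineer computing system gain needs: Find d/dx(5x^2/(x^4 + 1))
Quotient rule: (f/g)'=(f'g - fg')/g²
f=5x^2, f'=10x
g=x^4 + 1, g'=4x^3

Answer: (10x·(x^4 + 1) - 20x^5)/(x^4 + 1)²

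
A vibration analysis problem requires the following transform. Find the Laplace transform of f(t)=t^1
L{t^n} = n!/s^(n + 1)
L{t^1} = 1!/s^2 = 1/s^2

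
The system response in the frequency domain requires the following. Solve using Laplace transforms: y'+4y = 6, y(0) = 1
Take L of both sides: sY(s) - 1 + 4Y(s) = 6/s
Y(s)(s + 4) = 6/s + 1
Y(s) = 6/(s(s + 4)) + 1/(s + 4)
Partial fractions: 6/(s(s + 4)) = (3/2)/s - (3/2)/(s + 4)
So Y(s) = (3/2)/s - (1/2)/(s + 4)
Inverse transform (L^(-1){1/s} = 1, L^(-1){1/(s + 4)} = e^(-4t)):

Answer: y(t) = 3/2 - (1/2)·e^(-4t)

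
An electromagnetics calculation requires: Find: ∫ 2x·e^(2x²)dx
Let u = 2x², du = 4x dx
∫ (1/2)e^u du = e^u/2 + C

Answer: e^(2x²)/2 + C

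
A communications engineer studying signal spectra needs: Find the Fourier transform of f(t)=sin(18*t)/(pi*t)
sin(W*t)/(pi*t)=(W/pi)*sinc(W*t/pi) is the impulse response of the ideal low-pass filter with cutoff W (here W=18).
Its Fourier transform is a rectangular function:
F(omega)=1 for |omega| < 18, 0 otherwise

Answer: rect(omega/36) [i.e., 1 for |omega| < 18, 0 otherwise]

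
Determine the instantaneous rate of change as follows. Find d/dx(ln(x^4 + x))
Chain rule: d/dx[ln(u)]=u'/u where u=x^4 + x
u'=4x^3 + 1

Answer: (4x^3 + 1)/(x^4 + x)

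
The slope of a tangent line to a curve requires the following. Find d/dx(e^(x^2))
Chain rule: d/dx[e^u]=e^u · u' where u=x^2
u'=2x

Answer: 2x·e^(x^2)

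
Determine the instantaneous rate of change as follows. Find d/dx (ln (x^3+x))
Chain rule: d/dx[ln(u)]=u'/u where u=x^3+x
u'=3x^2+1

Answer: (3x^2+1)/(x^3+x)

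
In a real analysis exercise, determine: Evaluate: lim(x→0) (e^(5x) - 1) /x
L'Hôpital (0/0): lim 5e^(5x)/1=5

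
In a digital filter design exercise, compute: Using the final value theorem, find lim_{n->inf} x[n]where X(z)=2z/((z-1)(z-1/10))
Final value theorem: lim x[n]=lim_{z->1} (z-1)*X(z)
(z-1)*X(z)=2z/(z-1/10)
As z->1: 2/(1-1/10)=2/(9/10)=20/9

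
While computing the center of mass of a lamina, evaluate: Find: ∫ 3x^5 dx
Using power rule: ∫ 3x^5 dx=3/6 x^6+C=(1/2)x^6+C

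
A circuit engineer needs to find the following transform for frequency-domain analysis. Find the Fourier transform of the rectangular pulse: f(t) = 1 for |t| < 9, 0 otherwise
F(omega) = integral from -9 to 9 of e^(-j * omega * t) dt
= 2 * sin(9 * omega)/omega = 18 * sinc(9 * omega/pi)

Answer: 2 * sin(9 * omega)/omega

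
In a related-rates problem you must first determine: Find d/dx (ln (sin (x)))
Chain rule: d/dx[ln(u)]=u'/u where u=sin(x)
u'=cos(x)

Answer: (cos(x))/(sin(x))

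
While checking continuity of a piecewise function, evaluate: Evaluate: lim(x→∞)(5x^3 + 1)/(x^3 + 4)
Divide numerator and denominator by x^3:
lim (5 + 1/x^3)/(1 + 4/x^3)=5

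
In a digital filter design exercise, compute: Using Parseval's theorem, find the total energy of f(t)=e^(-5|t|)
Parseval's theorem: E = integral |f(t)|^2 dt = (1/2pi) integral |F(omega)|^2 domega
E = integral_{-inf}^{inf} e^(-10|t|) dt = 2*integral_0^inf e^(-10t) dt = 2/(2*5) = 1/5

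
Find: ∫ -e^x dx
Since d/dx[e^x]=+ e^x, we get -1e^x + C

Answer: -e^x + C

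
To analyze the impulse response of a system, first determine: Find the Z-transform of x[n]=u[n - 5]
Using the time-shift property: Z{u[n-5]}=z^(-5)*z/(z-1)
=z^(-4)/(z-1)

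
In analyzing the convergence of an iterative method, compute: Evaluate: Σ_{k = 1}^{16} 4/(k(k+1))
Partial fractions: 4/(k(k+1))=4/k - 4/(k+1)
Telescoping sum: 4(1-1/17)=4·16/17

Answer: 64/17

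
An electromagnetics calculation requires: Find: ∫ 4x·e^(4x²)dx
Let u = 4x², du = 8x dx
∫ (1/2)e^u du = e^u/2 + C

Answer: e^(4x²)/2 + C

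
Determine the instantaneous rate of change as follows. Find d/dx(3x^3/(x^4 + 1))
Quotient rule: (f/g)'=(f'g - fg')/g²
f=3x^3, f'=9x^2
g=x^4+1, g'=4x^3

Answer: (9x^2·(x^4+1)-12x^6)/(x^4+1)²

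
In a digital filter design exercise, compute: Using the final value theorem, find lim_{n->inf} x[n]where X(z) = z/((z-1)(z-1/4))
Final value theorem: lim x[n] = lim_{z->1} (z-1) * X(z)
(z-1) * X(z) = z/(z-1/4)
As z->1: 1/(1-1/4) = 1/(3/4) = 4/3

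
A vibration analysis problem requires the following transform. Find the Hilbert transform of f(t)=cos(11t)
The Hilbert transform shifts each frequency component by -pi/2.
H{cos(wt)} = sin(wt)
With w = 11: H{cos(11t)} = sin(11t)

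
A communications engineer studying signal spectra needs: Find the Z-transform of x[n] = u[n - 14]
Using the time-shift property: Z{u[n-14]} = z^(-14)*z/(z-1)
= z^(-13)/(z-1)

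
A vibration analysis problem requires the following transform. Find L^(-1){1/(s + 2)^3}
L^(-1){1/(s-a)^n} = t^(n-1)·e^(at)/(n-1)!
Here a = -2, n = 3: t^2·e^(-2t)/2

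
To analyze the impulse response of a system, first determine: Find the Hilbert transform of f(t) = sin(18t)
The Hilbert transform shifts each frequency component by -pi/2.
H{sin(wt)}=-cos(wt)
With w=18: H{sin(18t)}=-cos(18t)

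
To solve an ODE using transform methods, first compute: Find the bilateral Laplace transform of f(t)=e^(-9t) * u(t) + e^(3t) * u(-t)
For e^(-9t)*u(t): L = 1/(s+9), Re(s) > -9
For e^(3t)*u(-t): L = -1/(s-3), Re(s) < 3
Combined: F(s) = 1/(s+9)-1/(s-3), -9 < Re(s) < 3

Answer: 1/(s+9)-1/(s-3), ROC: -9 < Re(s) < 3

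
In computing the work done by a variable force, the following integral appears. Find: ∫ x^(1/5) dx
Power rule: ∫ x^(1/5) dx = x^(6/5)/(6/5)+C

Answer: (5/6)·x^(6/5)+C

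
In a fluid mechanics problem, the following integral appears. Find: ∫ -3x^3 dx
Using power rule: ∫ -3x^3 dx=-3/4 x^4+C=(-3/4)x^4+C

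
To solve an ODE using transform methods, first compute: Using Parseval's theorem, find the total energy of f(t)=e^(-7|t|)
Parseval's theorem: E = integral |f(t)|^2 dt = (1/2pi) integral |F(omega)|^2 domega
E = integral_{-inf}^{inf} e^(-14|t|) dt = 2*integral_0^inf e^(-14t) dt = 2/(2*7) = 1/7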